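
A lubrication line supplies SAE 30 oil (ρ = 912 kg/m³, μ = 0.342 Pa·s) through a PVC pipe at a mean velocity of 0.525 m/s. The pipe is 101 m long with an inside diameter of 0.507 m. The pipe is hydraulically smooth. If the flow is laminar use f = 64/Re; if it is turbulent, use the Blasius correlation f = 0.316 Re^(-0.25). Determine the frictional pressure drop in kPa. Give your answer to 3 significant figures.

ΔP ≈ 2.26 kPa

Reynolds number Re = ρVD/μ = 912 · 0.525 · 0.507 / 0.342 = 709.8.
Re < 2300 → laminar flow, so f = 64/Re = 64/709.8 = 0.09017 (the turbulent correlation is not needed).
Darcy-Weisbach: ΔP = f(L/D)(ρV²/2) = 0.09017·(101/0.507)·(912·0.525²/2) = 0.09017·199.2·125.7 = 2258 Pa.
ΔP = 2258 Pa = 2.26 kPa.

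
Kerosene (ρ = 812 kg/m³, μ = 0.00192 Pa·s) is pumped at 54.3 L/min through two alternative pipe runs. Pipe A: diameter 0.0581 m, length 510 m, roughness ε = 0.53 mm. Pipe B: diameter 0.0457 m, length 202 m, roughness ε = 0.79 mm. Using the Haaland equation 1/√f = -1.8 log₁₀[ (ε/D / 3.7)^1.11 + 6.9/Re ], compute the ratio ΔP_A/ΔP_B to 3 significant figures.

Pipe A: V = Q/A = 0.000905/0.002651 = 0.3414 m/s; Re = 8388; ε/D = 0.00912; Haaland → f = 0.04302; ΔP_A = f(L/D)(ρV²/2) = 1.786e+04 Pa.
Pipe B: V = Q/A = 0.000905/0.00164 = 0.5517 m/s; Re = 1.066e+04; ε/D = 0.0173; Haaland → f = 0.04978; ΔP_B = f(L/D)(ρV²/2) = 2.719e+04 Pa.
ΔP_A/ΔP_B = 1.786e+04/2.719e+04 = 0.657.

ΔP_A/ΔP_B ≈ 0.657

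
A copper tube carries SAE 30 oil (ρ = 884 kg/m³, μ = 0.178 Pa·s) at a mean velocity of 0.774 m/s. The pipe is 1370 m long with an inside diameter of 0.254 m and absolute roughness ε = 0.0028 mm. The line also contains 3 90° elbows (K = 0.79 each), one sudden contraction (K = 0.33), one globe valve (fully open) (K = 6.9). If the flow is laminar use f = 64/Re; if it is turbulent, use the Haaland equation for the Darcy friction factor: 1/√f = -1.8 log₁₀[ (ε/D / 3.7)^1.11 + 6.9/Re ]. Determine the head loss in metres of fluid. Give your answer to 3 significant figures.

Reynolds number Re = ρVD/μ = 884 · 0.774 · 0.254 / 0.178 = 976.4.
Re < 2300 → laminar flow, so f = 64/Re = 64/976.4 = 0.06555 (the turbulent correlation is not needed).
Total minor-loss coefficient ΣK = 3·0.79 + 1·0.33 + 1·6.9 = 9.6.
ΔP = [f·L/D + ΣK]·(ρV²/2) = [0.06555·1370/0.254 + 9.6]·(884·0.774²/2) = [353.6 + 9.6]·264.8 = 9.616e+04 Pa.
Head loss h_f = ΔP/(ρg) = 9.616e+04/(884·9.81) = 11.1 m.

h_f ≈ 11.1 m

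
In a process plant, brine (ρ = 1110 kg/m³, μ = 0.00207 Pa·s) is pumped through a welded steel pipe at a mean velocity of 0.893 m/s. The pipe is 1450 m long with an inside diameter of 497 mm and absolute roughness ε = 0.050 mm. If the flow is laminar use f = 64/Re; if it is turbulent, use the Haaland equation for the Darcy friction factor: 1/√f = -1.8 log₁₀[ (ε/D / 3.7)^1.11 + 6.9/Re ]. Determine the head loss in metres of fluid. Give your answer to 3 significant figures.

h_f ≈ 1.87 m

Reynolds number Re = ρVD/μ = 1110 · 0.893 · 0.497 / 0.00207 = 2.38e+05.
Re > 4000 → turbulent. Relative roughness ε/D = 5e-05/0.497 = 0.000101. Haaland: 1/√f = -1.8 log₁₀[(0.000101/3.7)^1.11 + 6.9/2.38e+05] = -1.8 log₁₀[8.55e-06 + 2.9e-05] = 7.966, so f = 0.01576.
Darcy-Weisbach: ΔP = f(L/D)(ρV²/2) = 0.01576·(1450/0.497)·(1110·0.893²/2) = 0.01576·2918·442.6 = 2.035e+04 Pa.
Head loss h_f = ΔP/(ρg) = 2.035e+04/(1110·9.81) = 1.87 m.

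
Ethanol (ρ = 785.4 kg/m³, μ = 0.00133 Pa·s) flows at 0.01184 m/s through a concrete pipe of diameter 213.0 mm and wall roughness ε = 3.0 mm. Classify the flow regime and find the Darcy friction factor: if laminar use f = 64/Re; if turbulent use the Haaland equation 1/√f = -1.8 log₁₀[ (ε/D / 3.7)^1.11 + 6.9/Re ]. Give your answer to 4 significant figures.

Re = ρVD/μ = 785.4·0.01184·0.213/0.00133 = 1489.
Re < 2300 → laminar, so f = 64/Re = 0.04297 (roughness is irrelevant in laminar flow).

f ≈ 0.04297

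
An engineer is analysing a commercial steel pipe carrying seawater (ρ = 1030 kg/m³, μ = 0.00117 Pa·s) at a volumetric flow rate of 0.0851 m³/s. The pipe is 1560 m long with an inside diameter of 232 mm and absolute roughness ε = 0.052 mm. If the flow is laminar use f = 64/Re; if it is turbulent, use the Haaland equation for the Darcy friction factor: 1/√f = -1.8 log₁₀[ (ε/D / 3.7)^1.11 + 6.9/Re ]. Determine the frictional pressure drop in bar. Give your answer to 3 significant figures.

ΔP ≈ 2.21 bar

Cross-sectional area A = πD²/4 = π(0.232)²/4 = 0.04227 m²; mean velocity V = Q/A = 0.0851/0.04227 = 2.013 m/s.
Reynolds number Re = ρVD/μ = 1030 · 2.013 · 0.232 / 0.00117 = 4.112e+05.
Re > 4000 → turbulent. Relative roughness ε/D = 5.2e-05/0.232 = 0.000224. Haaland: 1/√f = -1.8 log₁₀[(0.000224/3.7)^1.11 + 6.9/4.112e+05] = -1.8 log₁₀[2.08e-05 + 1.68e-05] = 7.965, so f = 0.01576.
Darcy-Weisbach: ΔP = f(L/D)(ρV²/2) = 0.01576·(1560/0.232)·(1030·2.013²/2) = 0.01576·6724·2087 = 2.212e+05 Pa.
ΔP = 2.212e+05 Pa = 2.21 bar.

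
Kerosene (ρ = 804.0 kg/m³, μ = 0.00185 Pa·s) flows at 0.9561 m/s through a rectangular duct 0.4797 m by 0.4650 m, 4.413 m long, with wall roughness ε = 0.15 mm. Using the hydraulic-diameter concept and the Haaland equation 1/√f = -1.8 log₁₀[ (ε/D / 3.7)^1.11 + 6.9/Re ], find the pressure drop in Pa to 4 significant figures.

Hydraulic diameter D_h = 4A/P = 4·(0.4797·0.465)/(2·(0.4797+0.465)) = 0.8922/1.889 = 0.4722 m.
Re = ρVD_h/μ = 804·0.9561·0.4722/0.00185 = 1.962e+05.
ε/D_h = 0.00015/0.4722 = 0.000318; Haaland gives 1/√f = -1.8 log₁₀[3.07e-05+3.52e-05] = 7.527, so f = 0.01765.
ΔP = f(L/D_h)(ρV²/2) = 0.01765·4.413/0.4722·367.5 = 60.61 Pa.

ΔP ≈ 60.61 Pa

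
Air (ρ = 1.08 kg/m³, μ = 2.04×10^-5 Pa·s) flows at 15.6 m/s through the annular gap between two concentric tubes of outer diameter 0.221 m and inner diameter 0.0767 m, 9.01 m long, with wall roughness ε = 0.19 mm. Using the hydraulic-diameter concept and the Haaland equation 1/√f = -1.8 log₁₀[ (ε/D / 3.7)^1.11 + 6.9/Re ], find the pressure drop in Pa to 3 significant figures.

Hydraulic diameter D_h = 4A/P = D_o - D_i = 0.221 - 0.0767 = 0.1443 m.
Re = ρVD_h/μ = 1.08·15.6·0.1443/2.04e-05 = 1.192e+05.
ε/D_h = 0.00019/0.1443 = 0.00132; Haaland gives 1/√f = -1.8 log₁₀[0.000149+5.79e-05] = 6.633, so f = 0.02273.
ΔP = f(L/D_h)(ρV²/2) = 0.02273·9.01/0.1443·131.4 = 186.5 Pa.

ΔP ≈ 186 Pa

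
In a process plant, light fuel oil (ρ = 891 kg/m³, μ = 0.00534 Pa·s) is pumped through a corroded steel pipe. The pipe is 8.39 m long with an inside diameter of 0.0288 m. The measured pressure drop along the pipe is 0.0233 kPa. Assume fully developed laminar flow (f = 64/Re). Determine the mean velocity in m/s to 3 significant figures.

For laminar flow, f = 64/Re with Re = ρVD/μ, so Darcy-Weisbach reduces to ΔP = 32μLV/D². Solving for V: V = ΔP·D²/(32μL) = 23.3·(0.0288)²/(32·0.00534·8.39) = 0.01348 m/s.
Check: Re = ρVD/μ = 891·0.01348·0.0288/0.00534 = 64.78 < 2300, so the laminar assumption holds.

V ≈ 0.0135 m/s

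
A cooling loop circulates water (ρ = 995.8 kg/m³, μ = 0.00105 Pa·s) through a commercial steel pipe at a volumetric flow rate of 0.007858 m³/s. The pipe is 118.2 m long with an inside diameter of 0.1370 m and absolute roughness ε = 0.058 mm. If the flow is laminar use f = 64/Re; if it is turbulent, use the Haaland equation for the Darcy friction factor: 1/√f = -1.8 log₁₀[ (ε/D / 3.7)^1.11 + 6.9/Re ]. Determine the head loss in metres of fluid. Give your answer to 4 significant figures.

Cross-sectional area A = πD²/4 = π(0.137)²/4 = 0.01474 m²; mean velocity V = Q/A = 0.007858/0.01474 = 0.5331 m/s.
Reynolds number Re = ρVD/μ = 995.8 · 0.5331 · 0.137 / 0.00105 = 6.926e+04.
Re > 4000 → turbulent. Relative roughness ε/D = 5.8e-05/0.137 = 0.000423. Haaland: 1/√f = -1.8 log₁₀[(0.000423/3.7)^1.11 + 6.9/6.926e+04] = -1.8 log₁₀[4.22e-05 + 9.96e-05] = 6.927, so f = 0.02084.
Darcy-Weisbach: ΔP = f(L/D)(ρV²/2) = 0.02084·(118.2/0.137)·(995.8·0.5331²/2) = 0.02084·862.8·141.5 = 2544 Pa.
Head loss h_f = ΔP/(ρg) = 2544/(995.8·9.81) = 0.2604 m.

h_f ≈ 0.2604 m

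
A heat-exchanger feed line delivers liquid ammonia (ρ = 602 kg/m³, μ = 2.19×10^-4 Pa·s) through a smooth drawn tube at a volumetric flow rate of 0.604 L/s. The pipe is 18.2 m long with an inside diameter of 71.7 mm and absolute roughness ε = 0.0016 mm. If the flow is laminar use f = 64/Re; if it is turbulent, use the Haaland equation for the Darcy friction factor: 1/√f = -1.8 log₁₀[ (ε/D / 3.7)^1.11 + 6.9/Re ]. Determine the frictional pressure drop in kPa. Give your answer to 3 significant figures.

Q = 0.604 L/s = 0.604/1000 = 0.000604 m³/s.
Cross-sectional area A = πD²/4 = π(0.0717)²/4 = 0.004038 m²; mean velocity V = Q/A = 0.000604/0.004038 = 0.1496 m/s.
Reynolds number Re = ρVD/μ = 602 · 0.1496 · 0.0717 / 0.000219 = 2.948e+04.
Re > 4000 → turbulent. Relative roughness ε/D = 1.6e-06/0.0717 = 2.23e-05. Haaland: 1/√f = -1.8 log₁₀[(2.23e-05/3.7)^1.11 + 6.9/2.948e+04] = -1.8 log₁₀[1.61e-06 + 0.000234] = 6.53, so f = 0.02345.
Darcy-Weisbach: ΔP = f(L/D)(ρV²/2) = 0.02345·(18.2/0.0717)·(602·0.1496²/2) = 0.02345·253.8·6.736 = 40.1 Pa.
ΔP = 40.1 Pa = 0.0401 kPa.

ΔP ≈ 0.0401 kPa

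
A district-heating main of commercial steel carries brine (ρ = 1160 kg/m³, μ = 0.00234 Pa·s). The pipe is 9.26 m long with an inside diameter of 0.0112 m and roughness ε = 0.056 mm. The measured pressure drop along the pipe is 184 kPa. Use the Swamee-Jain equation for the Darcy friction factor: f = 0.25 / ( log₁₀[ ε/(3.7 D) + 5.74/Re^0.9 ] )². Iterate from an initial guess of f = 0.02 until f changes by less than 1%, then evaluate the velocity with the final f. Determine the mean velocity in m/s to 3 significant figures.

V ≈ 3.30 m/s

Rearranging Darcy-Weisbach: V = √(2·ΔP·D/(f·L·ρ)). With ε/D = 5.6e-05/0.0112 = 0.005, iterate starting from f = 0.02:
  f = 0.02 → V = √(2·1.84e+05·0.0112/(0.02·9.26·1160)) = 4.38 m/s; Re = ρVD/μ = 2.432e+04; f → 0.03432
  f = 0.03432 → V = 3.344 m/s; Re = 1.857e+04; f → 0.03528
  f = 0.03528 → V = 3.298 m/s; Re = 1.831e+04; f → 0.03533
Converged (Δf/f < 1%). With the final f = 0.03533: V = √(2·1.84e+05·0.0112/(0.03533·9.26·1160)) = 3.295 m/s.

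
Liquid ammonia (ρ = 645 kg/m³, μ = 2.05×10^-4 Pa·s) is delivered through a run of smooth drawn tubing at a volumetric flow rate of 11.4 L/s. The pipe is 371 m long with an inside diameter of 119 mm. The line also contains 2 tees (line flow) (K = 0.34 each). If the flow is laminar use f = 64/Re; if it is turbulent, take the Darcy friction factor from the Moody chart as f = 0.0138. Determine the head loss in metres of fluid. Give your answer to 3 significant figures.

h_f ≈ 2.34 m

Q = 11.4 L/s = 11.4/1000 = 0.0114 m³/s.
Cross-sectional area A = πD²/4 = π(0.119)²/4 = 0.01112 m²; mean velocity V = Q/A = 0.0114/0.01112 = 1.025 m/s.
Reynolds number Re = ρVD/μ = 645 · 1.025 · 0.119 / 0.000205 = 3.838e+05.
Re > 4000 → turbulent; use the Moody-chart value f = 0.0138.
Total minor-loss coefficient ΣK = 2·0.34 = 0.68.
ΔP = [f·L/D + ΣK]·(ρV²/2) = [0.0138·371/0.119 + 0.68]·(645·1.025²/2) = [43.02 + 0.68]·338.8 = 1.481e+04 Pa.
Head loss h_f = ΔP/(ρg) = 1.481e+04/(645·9.81) = 2.34 m.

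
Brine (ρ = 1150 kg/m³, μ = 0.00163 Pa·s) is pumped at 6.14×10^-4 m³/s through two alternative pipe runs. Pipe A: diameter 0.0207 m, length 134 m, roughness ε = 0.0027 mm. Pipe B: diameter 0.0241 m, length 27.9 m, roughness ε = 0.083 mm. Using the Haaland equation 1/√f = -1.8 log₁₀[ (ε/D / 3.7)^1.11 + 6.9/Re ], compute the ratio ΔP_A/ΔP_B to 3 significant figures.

ΔP_A/ΔP_B ≈ 7.93

Pipe A: V = Q/A = 0.000614/0.0003365 = 1.824 m/s; Re = 2.665e+04; ε/D = 0.00013; Haaland → f = 0.02424; ΔP_A = f(L/D)(ρV²/2) = 3.004e+05 Pa.
Pipe B: V = Q/A = 0.000614/0.0004562 = 1.346 m/s; Re = 2.289e+04; ε/D = 0.00344; Haaland → f = 0.03141; ΔP_B = f(L/D)(ρV²/2) = 3.788e+04 Pa.
ΔP_A/ΔP_B = 3.004e+05/3.788e+04 = 7.93.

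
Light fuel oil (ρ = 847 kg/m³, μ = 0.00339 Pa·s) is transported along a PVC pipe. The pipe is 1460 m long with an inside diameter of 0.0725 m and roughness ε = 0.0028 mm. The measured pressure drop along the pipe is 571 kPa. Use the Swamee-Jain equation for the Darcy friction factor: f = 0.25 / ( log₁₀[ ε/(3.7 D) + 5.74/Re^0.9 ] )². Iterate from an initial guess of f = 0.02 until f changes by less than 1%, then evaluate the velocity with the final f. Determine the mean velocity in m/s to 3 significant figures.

Rearranging Darcy-Weisbach: V = √(2·ΔP·D/(f·L·ρ)). With ε/D = 2.8e-06/0.0725 = 3.86e-05, iterate starting from f = 0.02:
  f = 0.02 → V = √(2·5.71e+05·0.0725/(0.02·1460·847)) = 1.83 m/s; Re = ρVD/μ = 3.314e+04; f → 0.02295
  f = 0.02295 → V = 1.708 m/s; Re = 3.094e+04; f → 0.02332
  f = 0.02332 → V = 1.694 m/s; Re = 3.069e+04; f → 0.02337
Converged (Δf/f < 1%). With the final f = 0.02337: V = √(2·5.71e+05·0.0725/(0.02337·1460·847)) = 1.693 m/s.

V ≈ 1.69 m/s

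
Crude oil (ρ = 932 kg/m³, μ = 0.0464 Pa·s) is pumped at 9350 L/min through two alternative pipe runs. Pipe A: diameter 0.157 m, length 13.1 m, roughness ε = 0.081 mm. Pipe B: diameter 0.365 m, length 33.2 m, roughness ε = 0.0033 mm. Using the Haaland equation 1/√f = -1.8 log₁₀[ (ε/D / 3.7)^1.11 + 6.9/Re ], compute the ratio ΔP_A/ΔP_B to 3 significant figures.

Pipe A: V = Q/A = 0.1558/0.01936 = 8.05 m/s; Re = 2.538e+04; ε/D = 0.000516; Haaland → f = 0.02535; ΔP_A = f(L/D)(ρV²/2) = 6.388e+04 Pa.
Pipe B: V = Q/A = 0.1558/0.1046 = 1.489 m/s; Re = 1.092e+04; ε/D = 9.04e-06; Haaland → f = 0.03016; ΔP_B = f(L/D)(ρV²/2) = 2836 Pa.
ΔP_A/ΔP_B = 6.388e+04/2836 = 22.5.

ΔP_A/ΔP_B ≈ 22.5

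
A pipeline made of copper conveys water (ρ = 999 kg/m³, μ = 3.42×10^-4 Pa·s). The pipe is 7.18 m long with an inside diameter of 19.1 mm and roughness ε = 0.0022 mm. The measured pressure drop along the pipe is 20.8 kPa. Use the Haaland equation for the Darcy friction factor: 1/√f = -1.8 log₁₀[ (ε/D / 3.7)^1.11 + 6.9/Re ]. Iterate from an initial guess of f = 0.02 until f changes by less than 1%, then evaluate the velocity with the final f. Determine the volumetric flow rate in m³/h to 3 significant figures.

Rearranging Darcy-Weisbach: V = √(2·ΔP·D/(f·L·ρ)). With ε/D = 2.2e-06/0.0191 = 0.000115, iterate starting from f = 0.02:
  f = 0.02 → V = √(2·2.08e+04·0.0191/(0.02·7.18·999)) = 2.353 m/s; Re = ρVD/μ = 1.313e+05; f → 0.01746
  f = 0.01746 → V = 2.519 m/s; Re = 1.405e+05; f → 0.01726
  f = 0.01726 → V = 2.533 m/s; Re = 1.413e+05; f → 0.01724
Converged (Δf/f < 1%). With the final f = 0.01724: V = √(2·2.08e+04·0.0191/(0.01724·7.18·999)) = 2.535 m/s.
Q = V·A = 2.535·(π/4·0.0191²) = 0.0007262 m³/s = 2.61 m³/h.

Q ≈ 2.61 m³/h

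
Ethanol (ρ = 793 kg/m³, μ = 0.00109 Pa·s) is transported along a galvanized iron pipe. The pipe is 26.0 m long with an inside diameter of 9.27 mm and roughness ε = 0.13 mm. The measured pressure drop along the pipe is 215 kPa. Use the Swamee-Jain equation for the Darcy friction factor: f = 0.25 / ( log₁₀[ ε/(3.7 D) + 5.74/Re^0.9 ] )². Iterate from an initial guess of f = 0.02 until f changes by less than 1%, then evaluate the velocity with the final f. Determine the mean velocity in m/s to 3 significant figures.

V ≈ 2.03 m/s

Rearranging Darcy-Weisbach: V = √(2·ΔP·D/(f·L·ρ)). With ε/D = 0.00013/0.00927 = 0.014, iterate starting from f = 0.02:
  f = 0.02 → V = √(2·2.15e+05·0.00927/(0.02·26·793)) = 3.109 m/s; Re = ρVD/μ = 2.097e+04; f → 0.04551
  f = 0.04551 → V = 2.061 m/s; Re = 1.39e+04; f → 0.04672
  f = 0.04672 → V = 2.034 m/s; Re = 1.372e+04; f → 0.04677
Converged (Δf/f < 1%). With the final f = 0.04677: V = √(2·2.15e+05·0.00927/(0.04677·26·793)) = 2.033 m/s.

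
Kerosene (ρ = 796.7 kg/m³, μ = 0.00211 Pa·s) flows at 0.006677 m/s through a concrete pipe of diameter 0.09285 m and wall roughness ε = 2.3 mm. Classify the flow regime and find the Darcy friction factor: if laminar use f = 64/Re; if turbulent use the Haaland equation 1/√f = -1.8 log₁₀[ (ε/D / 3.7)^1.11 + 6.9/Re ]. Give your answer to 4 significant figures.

Re = ρVD/μ = 796.7·0.006677·0.09285/0.00211 = 234.1.
Re < 2300 → laminar, so f = 64/Re = 0.2734 (roughness is irrelevant in laminar flow).

f ≈ 0.2734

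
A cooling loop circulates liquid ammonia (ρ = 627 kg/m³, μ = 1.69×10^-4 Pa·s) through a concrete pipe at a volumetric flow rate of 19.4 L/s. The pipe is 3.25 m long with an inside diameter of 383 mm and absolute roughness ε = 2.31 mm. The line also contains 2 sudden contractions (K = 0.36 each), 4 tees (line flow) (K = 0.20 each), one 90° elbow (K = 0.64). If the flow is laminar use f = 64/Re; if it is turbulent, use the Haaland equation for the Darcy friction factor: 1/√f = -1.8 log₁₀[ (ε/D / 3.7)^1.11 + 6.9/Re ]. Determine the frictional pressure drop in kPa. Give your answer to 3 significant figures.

ΔP ≈ 0.0217 kPa

Q = 19.4 L/s = 19.4/1000 = 0.0194 m³/s.
Cross-sectional area A = πD²/4 = π(0.383)²/4 = 0.1152 m²; mean velocity V = Q/A = 0.0194/0.1152 = 0.1684 m/s.
Reynolds number Re = ρVD/μ = 627 · 0.1684 · 0.383 / 0.000169 = 2.393e+05.
Re > 4000 → turbulent. Relative roughness ε/D = 0.00231/0.383 = 0.00603. Haaland: 1/√f = -1.8 log₁₀[(0.00603/3.7)^1.11 + 6.9/2.393e+05] = -1.8 log₁₀[0.000805 + 2.88e-05] = 5.542, so f = 0.03255.
Total minor-loss coefficient ΣK = 2·0.36 + 4·0.2 + 1·0.64 = 2.16.
ΔP = [f·L/D + ΣK]·(ρV²/2) = [0.03255·3.25/0.383 + 2.16]·(627·0.1684²/2) = [0.2762 + 2.16]·8.889 = 21.66 Pa.
ΔP = 21.66 Pa = 0.0217 kPa.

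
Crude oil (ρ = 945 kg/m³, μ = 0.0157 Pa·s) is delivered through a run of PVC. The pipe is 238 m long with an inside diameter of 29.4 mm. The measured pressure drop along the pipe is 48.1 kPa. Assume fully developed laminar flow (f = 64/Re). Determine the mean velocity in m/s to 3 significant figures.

V ≈ 0.348 m/s

For laminar flow, f = 64/Re with Re = ρVD/μ, so Darcy-Weisbach reduces to ΔP = 32μLV/D². Solving for V: V = ΔP·D²/(32μL) = 4.81e+04·(0.0294)²/(32·0.0157·238) = 0.3477 m/s.
Check: Re = ρVD/μ = 945·0.3477·0.0294/0.0157 = 615.3 < 2300, so the laminar assumption holds.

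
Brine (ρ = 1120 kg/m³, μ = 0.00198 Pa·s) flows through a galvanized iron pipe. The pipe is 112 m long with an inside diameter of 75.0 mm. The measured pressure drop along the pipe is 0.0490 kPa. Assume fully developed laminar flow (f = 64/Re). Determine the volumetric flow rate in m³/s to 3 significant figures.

For laminar flow, f = 64/Re with Re = ρVD/μ, so Darcy-Weisbach reduces to ΔP = 32μLV/D². Solving for V: V = ΔP·D²/(32μL) = 49·(0.075)²/(32·0.00198·112) = 0.03884 m/s.
Check: Re = ρVD/μ = 1120·0.03884·0.075/0.00198 = 1648 < 2300, so the laminar assumption holds.
Q = V·A = 0.03884·(π/4·0.075²) = 0.0001716 m³/s = 1.72×10^-4 m³/s.

Q ≈ 1.72×10^-4 m³/s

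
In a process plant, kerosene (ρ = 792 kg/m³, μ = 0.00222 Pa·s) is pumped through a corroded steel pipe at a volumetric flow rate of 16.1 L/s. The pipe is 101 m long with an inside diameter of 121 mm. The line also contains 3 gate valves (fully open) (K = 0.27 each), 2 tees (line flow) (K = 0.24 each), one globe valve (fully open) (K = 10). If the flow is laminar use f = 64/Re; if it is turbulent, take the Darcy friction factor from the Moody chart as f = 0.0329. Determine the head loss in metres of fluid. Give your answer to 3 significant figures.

Q = 16.1 L/s = 16.1/1000 = 0.0161 m³/s.
Cross-sectional area A = πD²/4 = π(0.121)²/4 = 0.0115 m²; mean velocity V = Q/A = 0.0161/0.0115 = 1.4 m/s.
Reynolds number Re = ρVD/μ = 792 · 1.4 · 0.121 / 0.00222 = 6.044e+04.
Re > 4000 → turbulent; use the Moody-chart value f = 0.0329.
Total minor-loss coefficient ΣK = 3·0.27 + 2·0.24 + 1·10 = 11.3.
ΔP = [f·L/D + ΣK]·(ρV²/2) = [0.0329·101/0.121 + 11.3]·(792·1.4²/2) = [27.46 + 11.3]·776.3 = 3.008e+04 Pa.
Head loss h_f = ΔP/(ρg) = 3.008e+04/(792·9.81) = 3.87 m.

h_f ≈ 3.87 m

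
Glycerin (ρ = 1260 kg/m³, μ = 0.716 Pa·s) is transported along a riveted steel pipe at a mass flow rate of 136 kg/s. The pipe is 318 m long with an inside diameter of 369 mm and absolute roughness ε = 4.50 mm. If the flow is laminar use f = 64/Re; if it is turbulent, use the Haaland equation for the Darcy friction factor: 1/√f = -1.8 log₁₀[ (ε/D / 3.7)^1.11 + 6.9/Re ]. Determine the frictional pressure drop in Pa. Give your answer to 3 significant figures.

A = πD²/4 = π(0.369)²/4 = 0.1069 m²; mean velocity V = ṁ/(ρA) = 136/(1260 · 0.1069) = 1.009 m/s.
Reynolds number Re = ρVD/μ = 1260 · 1.009 · 0.369 / 0.716 = 655.4.
Re < 2300 → laminar flow, so f = 64/Re = 64/655.4 = 0.09765 (the turbulent correlation is not needed).
Darcy-Weisbach: ΔP = f(L/D)(ρV²/2) = 0.09765·(318/0.369)·(1260·1.009²/2) = 0.09765·861.8·641.8 = 5.401e+04 Pa.

ΔP ≈ 54000 Pa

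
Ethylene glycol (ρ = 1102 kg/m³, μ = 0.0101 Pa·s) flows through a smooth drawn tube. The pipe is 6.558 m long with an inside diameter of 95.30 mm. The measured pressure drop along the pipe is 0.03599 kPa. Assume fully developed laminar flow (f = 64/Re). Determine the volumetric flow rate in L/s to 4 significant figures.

Q ≈ 1.100 L/s

For laminar flow, f = 64/Re with Re = ρVD/μ, so Darcy-Weisbach reduces to ΔP = 32μLV/D². Solving for V: V = ΔP·D²/(32μL) = 35.99·(0.0953)²/(32·0.0101·6.558) = 0.1542 m/s.
Check: Re = ρVD/μ = 1102·0.1542·0.0953/0.0101 = 1604 < 2300, so the laminar assumption holds.
Q = V·A = 0.1542·(π/4·0.0953²) = 0.0011 m³/s = 1.100 L/s.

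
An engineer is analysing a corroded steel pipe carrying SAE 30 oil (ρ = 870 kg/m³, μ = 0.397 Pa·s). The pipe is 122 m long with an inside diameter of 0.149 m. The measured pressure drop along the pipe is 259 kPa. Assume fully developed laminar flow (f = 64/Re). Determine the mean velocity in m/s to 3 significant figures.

For laminar flow, f = 64/Re with Re = ρVD/μ, so Darcy-Weisbach reduces to ΔP = 32μLV/D². Solving for V: V = ΔP·D²/(32μL) = 2.59e+05·(0.149)²/(32·0.397·122) = 3.71 m/s.
Check: Re = ρVD/μ = 870·3.71·0.149/0.397 = 1211 < 2300, so the laminar assumption holds.

V ≈ 3.71 m/s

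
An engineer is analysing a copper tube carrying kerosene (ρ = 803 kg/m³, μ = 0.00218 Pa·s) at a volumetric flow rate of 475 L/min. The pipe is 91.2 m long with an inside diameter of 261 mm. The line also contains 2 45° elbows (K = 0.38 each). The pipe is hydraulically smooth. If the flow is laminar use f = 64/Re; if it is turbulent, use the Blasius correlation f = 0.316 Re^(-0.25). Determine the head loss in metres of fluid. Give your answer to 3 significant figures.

h_f ≈ 0.0121 m

Q = 475 L/min = 475/60000 = 0.007917 m³/s.
Cross-sectional area A = πD²/4 = π(0.261)²/4 = 0.0535 m²; mean velocity V = Q/A = 0.007917/0.0535 = 0.148 m/s.
Reynolds number Re = ρVD/μ = 803 · 0.148 · 0.261 / 0.00218 = 1.423e+04.
Re > 4000 → turbulent. Smooth-pipe (Blasius): f = 0.316 Re^(-0.25) = 0.316/(1.423e+04)^0.25 = 0.02893.
Total minor-loss coefficient ΣK = 2·0.38 = 0.76.
ΔP = [f·L/D + ΣK]·(ρV²/2) = [0.02893·91.2/0.261 + 0.76]·(803·0.148²/2) = [10.11 + 0.76]·8.791 = 95.56 Pa.
Head loss h_f = ΔP/(ρg) = 95.56/(803·9.81) = 0.0121 m.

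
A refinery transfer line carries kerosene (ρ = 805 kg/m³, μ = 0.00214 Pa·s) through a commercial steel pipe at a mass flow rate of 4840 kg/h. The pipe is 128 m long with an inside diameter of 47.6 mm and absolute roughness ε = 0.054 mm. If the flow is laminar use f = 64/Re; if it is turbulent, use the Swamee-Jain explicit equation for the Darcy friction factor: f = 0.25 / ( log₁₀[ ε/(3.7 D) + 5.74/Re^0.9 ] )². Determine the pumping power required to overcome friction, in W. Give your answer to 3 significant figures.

P ≈ 46.8 W

ṁ = 4840 kg/h = 4840/3600 = 1.344 kg/s.
A = πD²/4 = π(0.0476)²/4 = 0.00178 m²; mean velocity V = ṁ/(ρA) = 1.344/(805 · 0.00178) = 0.9385 m/s.
Reynolds number Re = ρVD/μ = 805 · 0.9385 · 0.0476 / 0.00214 = 1.68e+04.
Re > 4000 → turbulent. Relative roughness ε/D = 5.4e-05/0.0476 = 0.00113. Swamee-Jain: f = 0.25/(log₁₀[0.00113/3.7 + 5.74/1.68e+04^0.9])² = 0.25/(log₁₀[0.000307 + 0.000904])² = 0.25/(-2.917)² = 0.02938.
Darcy-Weisbach: ΔP = f(L/D)(ρV²/2) = 0.02938·(128/0.0476)·(805·0.9385²/2) = 0.02938·2689·354.5 = 2.801e+04 Pa.
Q = ṁ/ρ = 1.344/805 = 0.00167 m³/s.
Pumping power P = QΔP = 0.00167·2.801e+04 = 46.78 W = 46.8 W.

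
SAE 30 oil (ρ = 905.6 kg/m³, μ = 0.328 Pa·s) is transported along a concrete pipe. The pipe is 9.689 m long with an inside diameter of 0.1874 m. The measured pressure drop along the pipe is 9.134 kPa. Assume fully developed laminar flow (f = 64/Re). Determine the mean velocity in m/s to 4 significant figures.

For laminar flow, f = 64/Re with Re = ρVD/μ, so Darcy-Weisbach reduces to ΔP = 32μLV/D². Solving for V: V = ΔP·D²/(32μL) = 9134·(0.1874)²/(32·0.328·9.689) = 3.154 m/s.
Check: Re = ρVD/μ = 905.6·3.154·0.1874/0.328 = 1632 < 2300, so the laminar assumption holds.

V ≈ 3.154 m/s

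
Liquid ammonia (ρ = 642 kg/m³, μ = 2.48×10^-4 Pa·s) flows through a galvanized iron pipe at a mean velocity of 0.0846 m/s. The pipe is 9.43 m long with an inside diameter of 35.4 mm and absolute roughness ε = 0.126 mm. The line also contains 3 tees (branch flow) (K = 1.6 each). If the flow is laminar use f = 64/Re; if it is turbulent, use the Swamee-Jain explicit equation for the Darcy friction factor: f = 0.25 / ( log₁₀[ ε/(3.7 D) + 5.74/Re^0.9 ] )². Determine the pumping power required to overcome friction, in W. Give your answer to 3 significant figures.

Reynolds number Re = ρVD/μ = 642 · 0.0846 · 0.0354 / 0.000248 = 7753.
Re > 4000 → turbulent. Relative roughness ε/D = 0.000126/0.0354 = 0.00356. Swamee-Jain: f = 0.25/(log₁₀[0.00356/3.7 + 5.74/7753^0.9])² = 0.25/(log₁₀[0.000962 + 0.00181])² = 0.25/(-2.557)² = 0.03824.
Total minor-loss coefficient ΣK = 3·1.6 = 4.8.
ΔP = [f·L/D + ΣK]·(ρV²/2) = [0.03824·9.43/0.0354 + 4.8]·(642·0.0846²/2) = [10.19 + 4.8]·2.297 = 34.43 Pa.
Q = V·A = 0.0846·0.0009842 = 8.327e-05 m³/s.
Pumping power P = QΔP = 8.327e-05·34.43 = 0.002867 W = 0.00287 W.

P ≈ 0.00287 W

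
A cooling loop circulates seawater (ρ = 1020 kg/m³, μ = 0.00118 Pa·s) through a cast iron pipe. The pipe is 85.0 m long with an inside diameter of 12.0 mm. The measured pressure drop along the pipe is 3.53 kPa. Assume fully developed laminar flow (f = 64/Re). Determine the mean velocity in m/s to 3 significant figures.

For laminar flow, f = 64/Re with Re = ρVD/μ, so Darcy-Weisbach reduces to ΔP = 32μLV/D². Solving for V: V = ΔP·D²/(32μL) = 3530·(0.012)²/(32·0.00118·85) = 0.1584 m/s.
Check: Re = ρVD/μ = 1020·0.1584·0.012/0.00118 = 1643 < 2300, so the laminar assumption holds.

V ≈ 0.158 m/s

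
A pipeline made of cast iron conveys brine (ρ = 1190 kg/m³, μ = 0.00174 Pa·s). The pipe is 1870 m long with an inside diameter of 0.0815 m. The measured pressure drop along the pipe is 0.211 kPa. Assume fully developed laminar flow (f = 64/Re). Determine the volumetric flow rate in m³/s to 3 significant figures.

For laminar flow, f = 64/Re with Re = ρVD/μ, so Darcy-Weisbach reduces to ΔP = 32μLV/D². Solving for V: V = ΔP·D²/(32μL) = 211·(0.0815)²/(32·0.00174·1870) = 0.01346 m/s.
Check: Re = ρVD/μ = 1190·0.01346·0.0815/0.00174 = 750.3 < 2300, so the laminar assumption holds.
Q = V·A = 0.01346·(π/4·0.0815²) = 7.022e-05 m³/s = 7.02×10^-5 m³/s.

Q ≈ 7.02×10^-5 m³/s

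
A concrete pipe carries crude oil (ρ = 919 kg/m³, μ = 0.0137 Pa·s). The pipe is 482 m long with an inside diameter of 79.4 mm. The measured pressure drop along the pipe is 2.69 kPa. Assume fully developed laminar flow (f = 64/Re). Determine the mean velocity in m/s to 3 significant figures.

V ≈ 0.0803 m/s

For laminar flow, f = 64/Re with Re = ρVD/μ, so Darcy-Weisbach reduces to ΔP = 32μLV/D². Solving for V: V = ΔP·D²/(32μL) = 2690·(0.0794)²/(32·0.0137·482) = 0.08026 m/s.
Check: Re = ρVD/μ = 919·0.08026·0.0794/0.0137 = 427.5 < 2300, so the laminar assumption holds.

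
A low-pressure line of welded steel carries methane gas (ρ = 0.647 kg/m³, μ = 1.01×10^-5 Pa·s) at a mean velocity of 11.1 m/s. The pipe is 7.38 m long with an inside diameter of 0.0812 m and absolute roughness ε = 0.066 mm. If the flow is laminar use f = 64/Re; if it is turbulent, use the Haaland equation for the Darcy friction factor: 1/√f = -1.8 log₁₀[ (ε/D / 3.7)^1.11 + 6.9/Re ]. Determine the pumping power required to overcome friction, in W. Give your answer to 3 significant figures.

P ≈ 4.73 W

Reynolds number Re = ρVD/μ = 0.647 · 11.1 · 0.0812 / 1.01e-05 = 5.774e+04.
Re > 4000 → turbulent. Relative roughness ε/D = 6.6e-05/0.0812 = 0.000813. Haaland: 1/√f = -1.8 log₁₀[(0.000813/3.7)^1.11 + 6.9/5.774e+04] = -1.8 log₁₀[8.7e-05 + 0.00012] = 6.633, so f = 0.02273.
Darcy-Weisbach: ΔP = f(L/D)(ρV²/2) = 0.02273·(7.38/0.0812)·(0.647·11.1²/2) = 0.02273·90.89·39.86 = 82.33 Pa.
Q = V·A = 11.1·0.005178 = 0.05748 m³/s.
Pumping power P = QΔP = 0.05748·82.33 = 4.733 W = 4.73 W.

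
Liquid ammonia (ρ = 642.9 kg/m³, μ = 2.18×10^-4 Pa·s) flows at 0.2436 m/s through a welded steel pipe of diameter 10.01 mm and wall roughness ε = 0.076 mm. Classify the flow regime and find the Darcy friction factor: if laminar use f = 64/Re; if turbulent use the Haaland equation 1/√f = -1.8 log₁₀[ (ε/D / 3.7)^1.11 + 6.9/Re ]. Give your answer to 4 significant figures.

f ≈ 0.04236

Re = ρVD/μ = 642.9·0.2436·0.01001/0.000218 = 7191.
Re > 4000 → turbulent. ε/D = 7.6e-05/0.01001 = 0.00759; Haaland: 1/√f = -1.8 log₁₀[0.00104 + 0.00096] = 4.859, so f = 0.04236.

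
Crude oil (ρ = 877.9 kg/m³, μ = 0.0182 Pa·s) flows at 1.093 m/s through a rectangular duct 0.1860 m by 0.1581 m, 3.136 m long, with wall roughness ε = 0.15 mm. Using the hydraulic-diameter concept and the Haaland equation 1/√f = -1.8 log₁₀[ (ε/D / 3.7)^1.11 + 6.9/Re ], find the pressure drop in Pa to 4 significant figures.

ΔP ≈ 316.0 Pa

Hydraulic diameter D_h = 4A/P = 4·(0.186·0.1581)/(2·(0.186+0.1581)) = 0.1176/0.6882 = 0.1709 m.
Re = ρVD_h/μ = 877.9·1.093·0.1709/0.0182 = 9011.
ε/D_h = 0.00015/0.1709 = 0.000878; Haaland gives 1/√f = -1.8 log₁₀[9.47e-05+0.000766] = 5.518, so f = 0.03285.
ΔP = f(L/D_h)(ρV²/2) = 0.03285·3.136/0.1709·524.4 = 316 Pa.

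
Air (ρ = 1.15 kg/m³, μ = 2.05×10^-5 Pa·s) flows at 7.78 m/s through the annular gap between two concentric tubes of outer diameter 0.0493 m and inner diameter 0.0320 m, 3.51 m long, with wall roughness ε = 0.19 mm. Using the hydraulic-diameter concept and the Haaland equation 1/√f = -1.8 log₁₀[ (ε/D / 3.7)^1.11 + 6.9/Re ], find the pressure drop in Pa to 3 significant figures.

ΔP ≈ 321 Pa

Hydraulic diameter D_h = 4A/P = D_o - D_i = 0.0493 - 0.032 = 0.0173 m.
Re = ρVD_h/μ = 1.15·7.78·0.0173/2.05e-05 = 7550.
ε/D_h = 0.00019/0.0173 = 0.011; Haaland gives 1/√f = -1.8 log₁₀[0.00156+0.000914] = 4.69, so f = 0.04546.
ΔP = f(L/D_h)(ρV²/2) = 0.04546·3.51/0.0173·34.8 = 321 Pa.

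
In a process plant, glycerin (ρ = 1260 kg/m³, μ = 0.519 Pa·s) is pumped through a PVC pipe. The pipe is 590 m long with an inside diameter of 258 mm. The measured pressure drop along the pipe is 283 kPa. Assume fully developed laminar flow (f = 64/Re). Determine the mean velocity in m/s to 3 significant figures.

V ≈ 1.92 m/s

For laminar flow, f = 64/Re with Re = ρVD/μ, so Darcy-Weisbach reduces to ΔP = 32μLV/D². Solving for V: V = ΔP·D²/(32μL) = 2.83e+05·(0.258)²/(32·0.519·590) = 1.922 m/s.
Check: Re = ρVD/μ = 1260·1.922·0.258/0.519 = 1204 < 2300, so the laminar assumption holds.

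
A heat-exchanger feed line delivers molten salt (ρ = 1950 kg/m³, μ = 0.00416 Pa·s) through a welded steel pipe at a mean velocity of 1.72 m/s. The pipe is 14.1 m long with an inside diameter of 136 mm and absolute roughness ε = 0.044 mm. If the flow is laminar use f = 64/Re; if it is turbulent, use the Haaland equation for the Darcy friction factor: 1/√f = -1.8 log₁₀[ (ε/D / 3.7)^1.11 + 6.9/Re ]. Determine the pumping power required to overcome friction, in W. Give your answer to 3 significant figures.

Reynolds number Re = ρVD/μ = 1950 · 1.72 · 0.136 / 0.00416 = 1.097e+05.
Re > 4000 → turbulent. Relative roughness ε/D = 4.4e-05/0.136 = 0.000324. Haaland: 1/√f = -1.8 log₁₀[(0.000324/3.7)^1.11 + 6.9/1.097e+05] = -1.8 log₁₀[3.13e-05 + 6.29e-05] = 7.247, so f = 0.01904.
Darcy-Weisbach: ΔP = f(L/D)(ρV²/2) = 0.01904·(14.1/0.136)·(1950·1.72²/2) = 0.01904·103.7·2884 = 5695 Pa.
Q = V·A = 1.72·0.01453 = 0.02499 m³/s.
Pumping power P = QΔP = 0.02499·5695 = 142.3 W = 142 W.

P ≈ 142 W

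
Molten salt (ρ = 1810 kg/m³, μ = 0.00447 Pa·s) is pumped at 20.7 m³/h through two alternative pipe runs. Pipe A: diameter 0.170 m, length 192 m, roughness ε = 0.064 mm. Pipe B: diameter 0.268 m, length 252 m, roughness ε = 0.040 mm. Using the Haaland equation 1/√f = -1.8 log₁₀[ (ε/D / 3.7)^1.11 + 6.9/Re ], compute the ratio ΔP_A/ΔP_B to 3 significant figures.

Pipe A: V = Q/A = 0.00575/0.0227 = 0.2533 m/s; Re = 1.744e+04; ε/D = 0.000376; Haaland → f = 0.02728; ΔP_A = f(L/D)(ρV²/2) = 1789 Pa.
Pipe B: V = Q/A = 0.00575/0.05641 = 0.1019 m/s; Re = 1.106e+04; ε/D = 0.000149; Haaland → f = 0.03022; ΔP_B = f(L/D)(ρV²/2) = 267.2 Pa.
ΔP_A/ΔP_B = 1789/267.2 = 6.70.

ΔP_A/ΔP_B ≈ 6.70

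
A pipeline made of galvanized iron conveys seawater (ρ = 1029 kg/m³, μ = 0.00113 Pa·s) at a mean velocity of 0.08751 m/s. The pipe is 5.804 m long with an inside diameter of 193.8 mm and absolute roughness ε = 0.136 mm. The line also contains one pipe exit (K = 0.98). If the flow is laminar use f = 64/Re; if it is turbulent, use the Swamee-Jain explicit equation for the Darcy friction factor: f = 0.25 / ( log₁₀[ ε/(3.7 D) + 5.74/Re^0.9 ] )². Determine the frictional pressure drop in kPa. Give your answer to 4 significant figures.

Reynolds number Re = ρVD/μ = 1029 · 0.08751 · 0.1938 / 0.00113 = 1.544e+04.
Re > 4000 → turbulent. Relative roughness ε/D = 0.000136/0.1938 = 0.000702. Swamee-Jain: f = 0.25/(log₁₀[0.000702/3.7 + 5.74/1.544e+04^0.9])² = 0.25/(log₁₀[0.00019 + 0.000975])² = 0.25/(-2.934)² = 0.02905.
Total minor-loss coefficient ΣK = 1·0.98 = 0.98.
ΔP = [f·L/D + ΣK]·(ρV²/2) = [0.02905·5.804/0.1938 + 0.98]·(1029·0.08751²/2) = [0.8699 + 0.98]·3.94 = 7.289 Pa.
ΔP = 7.289 Pa = 0.007289 kPa.

ΔP ≈ 0.007289 kPa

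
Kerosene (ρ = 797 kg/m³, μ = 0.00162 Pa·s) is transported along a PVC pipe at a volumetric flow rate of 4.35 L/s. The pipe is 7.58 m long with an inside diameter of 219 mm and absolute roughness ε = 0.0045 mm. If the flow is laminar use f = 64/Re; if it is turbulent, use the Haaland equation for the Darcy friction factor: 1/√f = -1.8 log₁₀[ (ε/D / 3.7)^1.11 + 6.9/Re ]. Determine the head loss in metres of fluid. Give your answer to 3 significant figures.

h_f ≈ 6.85×10^-4 m

Q = 4.35 L/s = 4.35/1000 = 0.00435 m³/s.
Cross-sectional area A = πD²/4 = π(0.219)²/4 = 0.03767 m²; mean velocity V = Q/A = 0.00435/0.03767 = 0.1155 m/s.
Reynolds number Re = ρVD/μ = 797 · 0.1155 · 0.219 / 0.00162 = 1.244e+04.
Re > 4000 → turbulent. Relative roughness ε/D = 4.5e-06/0.219 = 2.05e-05. Haaland: 1/√f = -1.8 log₁₀[(2.05e-05/3.7)^1.11 + 6.9/1.244e+04] = -1.8 log₁₀[1.47e-06 + 0.000555] = 5.859, so f = 0.02913.
Darcy-Weisbach: ΔP = f(L/D)(ρV²/2) = 0.02913·(7.58/0.219)·(797·0.1155²/2) = 0.02913·34.61·5.314 = 5.359 Pa.
Head loss h_f = ΔP/(ρg) = 5.359/(797·9.81) = 6.85×10^-4 m.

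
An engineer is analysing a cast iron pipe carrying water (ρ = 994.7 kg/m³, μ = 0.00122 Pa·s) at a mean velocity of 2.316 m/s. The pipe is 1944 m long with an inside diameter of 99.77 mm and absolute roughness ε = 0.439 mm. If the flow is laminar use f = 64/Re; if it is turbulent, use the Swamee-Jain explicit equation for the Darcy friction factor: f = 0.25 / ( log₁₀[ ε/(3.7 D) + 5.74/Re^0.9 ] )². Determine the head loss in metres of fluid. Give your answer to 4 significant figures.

Reynolds number Re = ρVD/μ = 994.7 · 2.316 · 0.09977 / 0.00122 = 1.884e+05.
Re > 4000 → turbulent. Relative roughness ε/D = 0.000439/0.09977 = 0.0044. Swamee-Jain: f = 0.25/(log₁₀[0.0044/3.7 + 5.74/1.884e+05^0.9])² = 0.25/(log₁₀[0.00119 + 0.000103])² = 0.25/(-2.889)² = 0.02996.
Darcy-Weisbach: ΔP = f(L/D)(ρV²/2) = 0.02996·(1944/0.09977)·(994.7·2.316²/2) = 0.02996·1.948e+04·2668 = 1.557e+06 Pa.
Head loss h_f = ΔP/(ρg) = 1.557e+06/(994.7·9.81) = 159.6 m.

h_f ≈ 159.6 m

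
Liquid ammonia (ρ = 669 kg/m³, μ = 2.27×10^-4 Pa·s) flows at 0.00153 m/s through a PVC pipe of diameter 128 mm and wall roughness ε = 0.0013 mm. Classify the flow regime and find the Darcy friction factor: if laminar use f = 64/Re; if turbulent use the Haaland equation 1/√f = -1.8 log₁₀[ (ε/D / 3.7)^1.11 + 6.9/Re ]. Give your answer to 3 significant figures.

f ≈ 0.111

Re = ρVD/μ = 669·0.00153·0.128/0.000227 = 577.2.
Re < 2300 → laminar, so f = 64/Re = 0.1109 (roughness is irrelevant in laminar flow).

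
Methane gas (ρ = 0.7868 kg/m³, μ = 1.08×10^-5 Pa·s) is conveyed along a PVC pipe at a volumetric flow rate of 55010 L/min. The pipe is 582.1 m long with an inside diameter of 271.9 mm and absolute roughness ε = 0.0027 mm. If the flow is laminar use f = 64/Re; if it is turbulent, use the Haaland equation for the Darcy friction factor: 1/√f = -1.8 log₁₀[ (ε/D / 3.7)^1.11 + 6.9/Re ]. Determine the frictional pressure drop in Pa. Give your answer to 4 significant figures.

Q = 55010 L/min = 55010/60000 = 0.9168 m³/s.
Cross-sectional area A = πD²/4 = π(0.2719)²/4 = 0.05806 m²; mean velocity V = Q/A = 0.9168/0.05806 = 15.79 m/s.
Reynolds number Re = ρVD/μ = 0.7868 · 15.79 · 0.2719 / 1.08e-05 = 3.128e+05.
Re > 4000 → turbulent. Relative roughness ε/D = 2.7e-06/0.2719 = 9.93e-06. Haaland: 1/√f = -1.8 log₁₀[(9.93e-06/3.7)^1.11 + 6.9/3.128e+05] = -1.8 log₁₀[6.55e-07 + 2.21e-05] = 8.359, so f = 0.01431.
Darcy-Weisbach: ΔP = f(L/D)(ρV²/2) = 0.01431·(582.1/0.2719)·(0.7868·15.79²/2) = 0.01431·2141·98.08 = 3005 Pa.

ΔP ≈ 3005 Pa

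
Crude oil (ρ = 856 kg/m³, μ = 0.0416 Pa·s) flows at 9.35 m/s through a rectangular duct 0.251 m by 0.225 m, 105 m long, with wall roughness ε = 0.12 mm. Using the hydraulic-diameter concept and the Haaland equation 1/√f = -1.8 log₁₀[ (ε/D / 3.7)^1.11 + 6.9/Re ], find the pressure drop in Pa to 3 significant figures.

ΔP ≈ 375000 Pa

Hydraulic diameter D_h = 4A/P = 4·(0.251·0.225)/(2·(0.251+0.225)) = 0.2259/0.952 = 0.2373 m.
Re = ρVD_h/μ = 856·9.35·0.2373/0.0416 = 4.565e+04.
ε/D_h = 0.00012/0.2373 = 0.000506; Haaland gives 1/√f = -1.8 log₁₀[5.14e-05+0.000151] = 6.648, so f = 0.02262.
ΔP = f(L/D_h)(ρV²/2) = 0.02262·105/0.2373·3.742e+04 = 3.746e+05 Pa.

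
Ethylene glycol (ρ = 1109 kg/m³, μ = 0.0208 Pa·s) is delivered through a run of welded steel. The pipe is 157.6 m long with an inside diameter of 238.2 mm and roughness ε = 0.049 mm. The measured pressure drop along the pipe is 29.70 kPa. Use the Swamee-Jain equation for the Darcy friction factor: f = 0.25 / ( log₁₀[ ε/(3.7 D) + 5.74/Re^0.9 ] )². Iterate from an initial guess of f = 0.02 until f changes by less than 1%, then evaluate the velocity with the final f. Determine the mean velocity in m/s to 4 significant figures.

Rearranging Darcy-Weisbach: V = √(2·ΔP·D/(f·L·ρ)). With ε/D = 4.9e-05/0.2382 = 0.000206, iterate starting from f = 0.02:
  f = 0.02 → V = √(2·2.97e+04·0.2382/(0.02·157.6·1109)) = 2.012 m/s; Re = ρVD/μ = 2.555e+04; f → 0.02487
  f = 0.02487 → V = 1.804 m/s; Re = 2.291e+04; f → 0.0255
  f = 0.0255 → V = 1.782 m/s; Re = 2.263e+04; f → 0.02557
Converged (Δf/f < 1%). With the final f = 0.02557: V = √(2·2.97e+04·0.2382/(0.02557·157.6·1109)) = 1.779 m/s.

V ≈ 1.779 m/s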